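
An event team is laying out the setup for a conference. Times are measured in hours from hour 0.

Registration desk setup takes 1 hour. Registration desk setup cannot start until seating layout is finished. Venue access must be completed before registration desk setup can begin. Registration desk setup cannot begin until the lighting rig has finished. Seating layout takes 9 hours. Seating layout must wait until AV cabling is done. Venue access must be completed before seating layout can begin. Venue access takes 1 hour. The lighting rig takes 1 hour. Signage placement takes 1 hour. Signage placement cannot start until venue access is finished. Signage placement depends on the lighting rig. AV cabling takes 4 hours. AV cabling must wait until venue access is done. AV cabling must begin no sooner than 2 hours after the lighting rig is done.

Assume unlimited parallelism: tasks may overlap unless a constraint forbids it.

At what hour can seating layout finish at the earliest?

Nothing blocks the lighting rig, so it runs from hour 0 to hour 1.
Venue access can start immediately at hour 0; it finishes at hour 1.
For AV cabling: venue access (finishes hour 1); the lighting rig (finishes hour 1, plus 2-hour gap → hour 3). Taking the maximum gives a start of hour 3, and it finishes at 3 + 4 = hour 7.
Seating layout has to wait for AV cabling (finishes hour 7); venue access (finishes hour 1). The latest of these is hour 7, so seating layout runs hour 7 to 7 + 9 = hour 16.

16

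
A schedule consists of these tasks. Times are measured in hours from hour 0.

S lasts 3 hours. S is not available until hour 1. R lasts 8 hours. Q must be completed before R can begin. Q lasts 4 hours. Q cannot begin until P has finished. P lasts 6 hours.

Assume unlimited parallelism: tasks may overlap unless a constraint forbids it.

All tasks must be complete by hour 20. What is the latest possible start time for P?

R must finish by hour 20; it takes 8 hours, so it must start by 20 − 8 = hour 12.
Q must finish before R (must start by hour 12). With a 4-hour duration, Q must start by 12 − 4 = hour 8.
P must finish before Q (must start by hour 8). With a 6-hour duration, P must start by 8 − 6 = hour 2.

2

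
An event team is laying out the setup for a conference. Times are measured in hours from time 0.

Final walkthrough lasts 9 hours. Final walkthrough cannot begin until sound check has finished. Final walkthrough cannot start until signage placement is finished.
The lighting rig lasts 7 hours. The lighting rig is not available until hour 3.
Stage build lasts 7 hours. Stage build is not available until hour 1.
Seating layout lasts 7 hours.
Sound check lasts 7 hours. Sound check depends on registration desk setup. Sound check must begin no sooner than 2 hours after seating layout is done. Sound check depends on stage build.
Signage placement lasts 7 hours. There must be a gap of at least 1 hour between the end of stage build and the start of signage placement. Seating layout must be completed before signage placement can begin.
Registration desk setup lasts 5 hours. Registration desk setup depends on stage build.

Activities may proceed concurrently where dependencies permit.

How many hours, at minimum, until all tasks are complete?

Nothing blocks seating layout, so it runs from hour 0 to hour 7.
The lighting rig cannot begin until its own release at hour 3. It runs from hour 3 to 3 + 7 = hour 10.
Stage build cannot begin until its own release at hour 1. It runs from hour 1 to 1 + 7 = hour 8.
Signage placement has to wait for stage build (finishes hour 8, plus 1-hour gap → hour 9); seating layout (finishes hour 7). The latest of these is hour 9, so signage placement runs hour 9 to 9 + 7 = hour 16.
After stage build (finishes hour 8), registration desk setup can start at hour 8 and finishes at hour 13.
Sound check needs all of registration desk setup (finishes hour 13); seating layout (finishes hour 7, plus 2-hour gap → hour 9); stage build (finishes hour 8). That puts its earliest start at hour 13; it finishes at 13 + 7 = hour 20.
Final walkthrough cannot start until sound check (finishes hour 20); signage placement (finishes hour 16). The controlling bound is hour 20, so final walkthrough finishes at 20 + 9 = hour 29.
All tasks are finished once the last one completes. Finish times: Stage build at 8, The lighting rig at 10, Seating layout at 7, Registration desk setup at 13, Signage placement at 16, Sound check at 20, Final walkthrough at 29. The latest is hour 29.

29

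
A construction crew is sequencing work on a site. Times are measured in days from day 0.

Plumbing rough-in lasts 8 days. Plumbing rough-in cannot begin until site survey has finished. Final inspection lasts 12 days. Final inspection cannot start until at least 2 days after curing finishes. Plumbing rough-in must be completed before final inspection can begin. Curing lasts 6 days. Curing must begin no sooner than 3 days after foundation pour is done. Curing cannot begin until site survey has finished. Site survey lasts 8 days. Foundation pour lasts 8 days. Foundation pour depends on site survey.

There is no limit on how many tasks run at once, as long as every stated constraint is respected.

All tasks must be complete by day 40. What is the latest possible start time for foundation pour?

9

Final inspection must finish by day 40; it takes 12 days, so it must start by 40 − 12 = day 28.
Curing feeds into final inspection (must start by day 28, minus 2-day gap → day 26); so curing must finish by day 26 and therefore start by day 20.
Foundation pour must finish before curing (must start by day 20, minus 3-day gap → day 17). With an 8-day duration, foundation pour must start by 17 − 8 = day 9.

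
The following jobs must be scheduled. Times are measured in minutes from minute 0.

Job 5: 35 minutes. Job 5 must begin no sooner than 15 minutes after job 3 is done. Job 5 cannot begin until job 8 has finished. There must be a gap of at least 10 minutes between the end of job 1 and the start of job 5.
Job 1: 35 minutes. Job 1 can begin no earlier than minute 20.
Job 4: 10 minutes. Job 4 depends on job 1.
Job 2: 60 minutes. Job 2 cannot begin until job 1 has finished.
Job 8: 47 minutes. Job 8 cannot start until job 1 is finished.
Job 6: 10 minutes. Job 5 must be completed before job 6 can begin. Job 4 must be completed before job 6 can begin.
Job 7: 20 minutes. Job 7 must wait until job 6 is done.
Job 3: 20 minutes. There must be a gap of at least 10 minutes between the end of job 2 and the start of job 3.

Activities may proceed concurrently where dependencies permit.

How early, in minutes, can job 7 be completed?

225

After its own release at minute 20, job 1 can start at minute 20 and finishes at minute 55.
After job 1 (finishes minute 55), job 8 can start at minute 55 and finishes at minute 102.
After job 1 (finishes minute 55), job 4 can start at minute 55 and finishes at minute 65.
Job 2 waits on job 1 (finishes minute 55), so it starts at minute 55 and finishes at 55 + 60 = minute 115.
Job 3 waits on job 2 (finishes minute 115, plus 10-minute gap → minute 125), so it starts at minute 125 and finishes at 125 + 20 = minute 145.
Job 5 cannot start until job 3 (finishes minute 145, plus 15-minute gap → minute 160); job 8 (finishes minute 102); job 1 (finishes minute 55, plus 10-minute gap → minute 65). The controlling bound is minute 160, so job 5 finishes at 160 + 35 = minute 195.
For job 6: job 5 (finishes minute 195); job 4 (finishes minute 65). Taking the maximum gives a start of minute 195, and it finishes at 195 + 10 = minute 205.
After job 6 (finishes minute 205), job 7 can start at minute 205 and finishes at minute 225.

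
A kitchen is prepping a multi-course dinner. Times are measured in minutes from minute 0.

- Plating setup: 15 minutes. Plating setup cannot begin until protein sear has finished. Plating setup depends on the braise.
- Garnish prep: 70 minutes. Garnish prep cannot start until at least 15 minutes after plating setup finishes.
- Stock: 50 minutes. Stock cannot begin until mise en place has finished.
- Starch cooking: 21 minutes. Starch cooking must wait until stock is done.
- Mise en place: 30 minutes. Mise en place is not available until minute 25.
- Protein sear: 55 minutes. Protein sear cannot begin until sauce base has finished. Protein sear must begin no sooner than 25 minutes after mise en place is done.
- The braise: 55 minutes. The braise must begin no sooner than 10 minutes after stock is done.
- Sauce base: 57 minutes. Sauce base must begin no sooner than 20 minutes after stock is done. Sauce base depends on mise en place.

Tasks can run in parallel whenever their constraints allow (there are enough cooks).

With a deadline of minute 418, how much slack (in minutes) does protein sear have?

81

After its own release at minute 25, mise en place can start at minute 25 and finishes at minute 55.
Stock waits on mise en place (finishes minute 55), so it starts at minute 55 and finishes at 55 + 50 = minute 105.
Sauce base needs all of stock (finishes minute 105, plus 20-minute gap → minute 125); mise en place (finishes minute 55). That puts its earliest start at minute 125; it finishes at 125 + 57 = minute 182.
Protein sear needs all of sauce base (finishes minute 182); mise en place (finishes minute 55, plus 25-minute gap → minute 80). That puts its earliest start at minute 182; it finishes at 182 + 55 = minute 237.

Working backward from the deadline:
To finish by minute 418, garnish prep (duration 70) must start no later than minute 348.
Plating setup feeds into garnish prep (must start by minute 348, minus 15-minute gap → minute 333); so plating setup must finish by minute 333 and therefore start by minute 318.
Protein sear feeds into plating setup (must start by minute 318); so protein sear must finish by minute 318 and therefore start by minute 263.
So protein sear can start as early as minute 182 and as late as minute 263, giving 263 − 182 = 81 minutes of slack.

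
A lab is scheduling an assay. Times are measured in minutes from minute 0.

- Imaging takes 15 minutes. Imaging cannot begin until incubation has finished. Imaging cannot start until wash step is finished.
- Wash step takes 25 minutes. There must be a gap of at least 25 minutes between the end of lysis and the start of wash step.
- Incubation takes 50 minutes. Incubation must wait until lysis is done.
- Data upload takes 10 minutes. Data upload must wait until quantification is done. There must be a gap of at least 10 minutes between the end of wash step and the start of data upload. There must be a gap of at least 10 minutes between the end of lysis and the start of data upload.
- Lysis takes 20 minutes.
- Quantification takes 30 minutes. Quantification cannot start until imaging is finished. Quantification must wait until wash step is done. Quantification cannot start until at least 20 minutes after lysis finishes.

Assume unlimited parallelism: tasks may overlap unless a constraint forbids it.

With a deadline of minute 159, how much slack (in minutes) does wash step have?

34

Lysis has no prerequisites, so it starts at minute 0 and finishes at minute 20.
Wash step waits on lysis (finishes minute 20, plus 25-minute gap → minute 45), so it starts at minute 45 and finishes at 45 + 25 = minute 70.

Working backward from the deadline:
Nothing follows data upload; the deadline of minute 159 is its only limit. It must start by 159 − 10 = minute 149.
Quantification has to be done before data upload (must start by minute 149). That means finishing by minute 149, i.e. starting by 149 − 30 = minute 119.
Imaging feeds into quantification (must start by minute 119); so imaging must finish by minute 119 and therefore start by minute 104.
Wash step has several dependents: imaging (must start by minute 104); quantification (must start by minute 119); data upload (must start by minute 149, minus 10-minute gap → minute 139). The earliest of those limits is minute 104, so wash step must start by 104 − 25 = minute 79.
So wash step can start as early as minute 45 and as late as minute 79, giving 79 − 45 = 34 minutes of slack.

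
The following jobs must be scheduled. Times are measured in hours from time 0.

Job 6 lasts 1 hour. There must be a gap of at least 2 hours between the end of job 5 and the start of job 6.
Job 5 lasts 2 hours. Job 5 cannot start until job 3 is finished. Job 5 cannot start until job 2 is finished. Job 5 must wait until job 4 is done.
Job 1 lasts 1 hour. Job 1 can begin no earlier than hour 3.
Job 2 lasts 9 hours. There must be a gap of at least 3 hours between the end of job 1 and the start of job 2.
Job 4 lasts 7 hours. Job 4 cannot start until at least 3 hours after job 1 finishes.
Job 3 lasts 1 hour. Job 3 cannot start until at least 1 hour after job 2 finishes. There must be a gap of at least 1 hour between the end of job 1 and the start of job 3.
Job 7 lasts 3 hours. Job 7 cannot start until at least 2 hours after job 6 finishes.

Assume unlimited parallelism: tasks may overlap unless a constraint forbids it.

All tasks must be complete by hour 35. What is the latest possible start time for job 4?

18

Job 7 has no dependents, so it just needs to finish by hour 35. Starting by 35 − 3 = hour 32 achieves that.
Job 6 must finish before job 7 (must start by hour 32, minus 2-hour gap → hour 30). With a 1-hour duration, job 6 must start by 30 − 1 = hour 29.
Job 5 feeds into job 6 (must start by hour 29, minus 2-hour gap → hour 27); so job 5 must finish by hour 27 and therefore start by hour 25.
Job 4 must finish before job 5 (must start by hour 25). With a 7-hour duration, job 4 must start by 25 − 7 = hour 18.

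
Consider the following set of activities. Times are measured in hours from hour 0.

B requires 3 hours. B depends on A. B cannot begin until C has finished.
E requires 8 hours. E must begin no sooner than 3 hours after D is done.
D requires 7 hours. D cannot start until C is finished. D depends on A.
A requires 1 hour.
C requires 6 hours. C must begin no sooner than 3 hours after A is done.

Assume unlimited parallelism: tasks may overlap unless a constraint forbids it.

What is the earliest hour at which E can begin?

20

Nothing blocks A, so it runs from hour 0 to hour 1.
C waits on A (finishes hour 1, plus 3-hour gap → hour 4), so it starts at hour 4 and finishes at 4 + 6 = hour 10.
D has to wait for C (finishes hour 10); A (finishes hour 1). The latest of these is hour 10, so D runs hour 10 to 10 + 7 = hour 17.
E waits on D (finishes hour 17, plus 3-hour gap → hour 20), so the earliest it can start is hour 20.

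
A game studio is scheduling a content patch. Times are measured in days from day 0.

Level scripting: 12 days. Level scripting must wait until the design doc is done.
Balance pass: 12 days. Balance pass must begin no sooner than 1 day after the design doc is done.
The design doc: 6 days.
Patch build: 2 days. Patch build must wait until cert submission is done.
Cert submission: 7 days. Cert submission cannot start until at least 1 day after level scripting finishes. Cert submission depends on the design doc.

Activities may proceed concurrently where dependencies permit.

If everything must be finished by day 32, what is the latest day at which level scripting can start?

10

Patch build has no dependents, so it just needs to finish by day 32. Starting by 32 − 2 = day 30 achieves that.
Cert submission has to be done before patch build (must start by day 30). That means finishing by day 30, i.e. starting by 30 − 7 = day 23.
Since cert submission (must start by day 23, minus 1-day gap → day 22) depends on it, level scripting must finish by day 22. Backing off its 12-day duration gives a latest start of day 10.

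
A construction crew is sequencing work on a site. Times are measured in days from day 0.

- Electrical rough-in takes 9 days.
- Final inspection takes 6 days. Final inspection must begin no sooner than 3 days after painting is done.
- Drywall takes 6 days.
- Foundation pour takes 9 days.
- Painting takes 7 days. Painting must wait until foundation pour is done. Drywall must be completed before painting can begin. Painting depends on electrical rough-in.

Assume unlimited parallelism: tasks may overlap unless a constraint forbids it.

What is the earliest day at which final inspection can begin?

19

Drywall has no prerequisites, so it starts at day 0 and finishes at day 6.
Electrical rough-in can start immediately at day 0; it finishes at day 9.
Foundation pour has no prerequisites, so it starts at day 0 and finishes at day 9.
Painting has to wait for foundation pour (finishes day 9); drywall (finishes day 6); electrical rough-in (finishes day 9). The latest of these is day 9, so painting runs day 9 to 9 + 7 = day 16.
Final inspection waits on painting (finishes day 16, plus 3-day gap → day 19), so the earliest it can start is day 19.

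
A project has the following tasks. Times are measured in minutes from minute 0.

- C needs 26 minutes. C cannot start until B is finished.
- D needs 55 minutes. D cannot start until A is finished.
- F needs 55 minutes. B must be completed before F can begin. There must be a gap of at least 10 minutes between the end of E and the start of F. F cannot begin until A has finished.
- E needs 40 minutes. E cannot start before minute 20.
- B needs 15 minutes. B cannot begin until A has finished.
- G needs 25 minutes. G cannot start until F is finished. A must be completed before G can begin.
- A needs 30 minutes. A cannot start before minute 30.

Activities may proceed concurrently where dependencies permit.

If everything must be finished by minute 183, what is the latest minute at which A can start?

Nothing follows C; the deadline of minute 183 is its only limit. It must start by 183 − 26 = minute 157.
G has no dependents, so it just needs to finish by minute 183. Starting by 183 − 25 = minute 158 achieves that.
F feeds into G (must start by minute 158); so F must finish by minute 158 and therefore start by minute 103.
For B: C (must start by minute 157); F (must start by minute 103). The most restrictive is minute 103; with a 15-minute duration, B must start by minute 88.
To finish by minute 183, D (duration 55) must start no later than minute 128.
A has several dependents: B (must start by minute 88); D (must start by minute 128); F (must start by minute 103); G (must start by minute 158). The earliest of those limits is minute 88, so A must start by 88 − 30 = minute 58.

58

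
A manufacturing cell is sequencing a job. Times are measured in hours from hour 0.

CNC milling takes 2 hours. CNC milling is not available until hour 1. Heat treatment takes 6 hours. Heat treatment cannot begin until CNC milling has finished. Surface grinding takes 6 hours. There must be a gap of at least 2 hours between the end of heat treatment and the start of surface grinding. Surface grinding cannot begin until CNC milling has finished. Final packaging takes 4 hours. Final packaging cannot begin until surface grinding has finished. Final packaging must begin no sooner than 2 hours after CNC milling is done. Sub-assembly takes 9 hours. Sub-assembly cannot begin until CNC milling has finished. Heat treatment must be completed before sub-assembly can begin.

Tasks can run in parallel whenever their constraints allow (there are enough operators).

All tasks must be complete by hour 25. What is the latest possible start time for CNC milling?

5

Final packaging must finish by hour 25; it takes 4 hours, so it must start by 25 − 4 = hour 21.
Surface grinding feeds into final packaging (must start by hour 21); so surface grinding must finish by hour 21 and therefore start by hour 15.
Nothing follows sub-assembly; the deadline of hour 25 is its only limit. It must start by 25 − 9 = hour 16.
Heat treatment has several dependents: surface grinding (must start by hour 15, minus 2-hour gap → hour 13); sub-assembly (must start by hour 16). The earliest of those limits is hour 13, so heat treatment must start by 13 − 6 = hour 7.
CNC milling has several dependents: heat treatment (must start by hour 7); surface grinding (must start by hour 15); sub-assembly (must start by hour 16); final packaging (must start by hour 21, minus 2-hour gap → hour 19). The earliest of those limits is hour 7, so CNC milling must start by 7 − 2 = hour 5.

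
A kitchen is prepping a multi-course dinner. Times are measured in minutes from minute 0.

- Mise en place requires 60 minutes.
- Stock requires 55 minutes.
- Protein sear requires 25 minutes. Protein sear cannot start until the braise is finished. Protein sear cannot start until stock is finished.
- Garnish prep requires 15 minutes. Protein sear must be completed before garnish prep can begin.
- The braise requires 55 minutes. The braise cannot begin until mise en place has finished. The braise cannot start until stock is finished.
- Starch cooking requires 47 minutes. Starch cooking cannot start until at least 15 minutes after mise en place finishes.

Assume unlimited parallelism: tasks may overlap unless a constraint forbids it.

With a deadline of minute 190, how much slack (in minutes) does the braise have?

35

Stock can start immediately at minute 0; it finishes at minute 55.
Nothing blocks mise en place, so it runs from minute 0 to minute 60.
For the braise: mise en place (finishes minute 60); stock (finishes minute 55). Taking the maximum gives a start of minute 60, and it finishes at 60 + 55 = minute 115.

Working backward from the deadline:
Garnish prep has no dependents, so it just needs to finish by minute 190. Starting by 190 − 15 = minute 175 achieves that.
Protein sear has to be done before garnish prep (must start by minute 175). That means finishing by minute 175, i.e. starting by 175 − 25 = minute 150.
The braise feeds into protein sear (must start by minute 150); so the braise must finish by minute 150 and therefore start by minute 95.
So the braise can start as early as minute 60 and as late as minute 95, giving 95 − 60 = 35 minutes of slack.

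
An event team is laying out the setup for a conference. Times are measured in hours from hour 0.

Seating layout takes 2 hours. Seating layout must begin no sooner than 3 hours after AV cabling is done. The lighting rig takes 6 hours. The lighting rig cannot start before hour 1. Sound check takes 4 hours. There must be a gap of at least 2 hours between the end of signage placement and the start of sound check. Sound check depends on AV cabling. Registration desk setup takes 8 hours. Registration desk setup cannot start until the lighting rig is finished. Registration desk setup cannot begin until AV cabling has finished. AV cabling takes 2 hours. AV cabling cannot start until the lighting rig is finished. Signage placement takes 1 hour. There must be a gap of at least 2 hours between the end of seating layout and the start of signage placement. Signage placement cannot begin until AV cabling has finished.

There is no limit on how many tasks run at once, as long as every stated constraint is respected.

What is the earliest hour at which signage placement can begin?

The lighting rig waits on its own release at hour 1, so it starts at hour 1 and finishes at 1 + 6 = hour 7.
After the lighting rig (finishes hour 7), AV cabling can start at hour 7 and finishes at hour 9.
Seating layout cannot begin until AV cabling (finishes hour 9, plus 3-hour gap → hour 12). It runs from hour 12 to 12 + 2 = hour 14.
Signage placement waits on seating layout (finishes hour 14, plus 2-hour gap → hour 16); AV cabling (finishes hour 9). The latest of these is hour 16, which is the earliest signage placement can start.

16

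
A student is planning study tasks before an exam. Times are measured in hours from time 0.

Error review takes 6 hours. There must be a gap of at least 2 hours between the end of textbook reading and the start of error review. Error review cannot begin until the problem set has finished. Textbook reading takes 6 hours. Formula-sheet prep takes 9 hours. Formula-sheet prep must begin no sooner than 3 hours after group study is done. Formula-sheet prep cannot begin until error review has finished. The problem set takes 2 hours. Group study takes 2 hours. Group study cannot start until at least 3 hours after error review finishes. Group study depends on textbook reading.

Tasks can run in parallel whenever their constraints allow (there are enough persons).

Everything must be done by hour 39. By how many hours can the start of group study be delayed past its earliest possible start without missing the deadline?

8

The problem set can start immediately at hour 0; it finishes at hour 2.
Nothing blocks textbook reading, so it runs from hour 0 to hour 6.
Error review needs all of textbook reading (finishes hour 6, plus 2-hour gap → hour 8); the problem set (finishes hour 2). That puts its earliest start at hour 8; it finishes at 8 + 6 = hour 14.
Group study cannot start until error review (finishes hour 14, plus 3-hour gap → hour 17); textbook reading (finishes hour 6). The controlling bound is hour 17, so group study finishes at 17 + 2 = hour 19.

Working backward from the deadline:
To finish by hour 39, formula-sheet prep (duration 9) must start no later than hour 30.
Group study has to be done before formula-sheet prep (must start by hour 30, minus 3-hour gap → hour 27). That means finishing by hour 27, i.e. starting by 27 − 2 = hour 25.
So group study can start as early as hour 17 and as late as hour 25, giving 25 − 17 = 8 hours of slack.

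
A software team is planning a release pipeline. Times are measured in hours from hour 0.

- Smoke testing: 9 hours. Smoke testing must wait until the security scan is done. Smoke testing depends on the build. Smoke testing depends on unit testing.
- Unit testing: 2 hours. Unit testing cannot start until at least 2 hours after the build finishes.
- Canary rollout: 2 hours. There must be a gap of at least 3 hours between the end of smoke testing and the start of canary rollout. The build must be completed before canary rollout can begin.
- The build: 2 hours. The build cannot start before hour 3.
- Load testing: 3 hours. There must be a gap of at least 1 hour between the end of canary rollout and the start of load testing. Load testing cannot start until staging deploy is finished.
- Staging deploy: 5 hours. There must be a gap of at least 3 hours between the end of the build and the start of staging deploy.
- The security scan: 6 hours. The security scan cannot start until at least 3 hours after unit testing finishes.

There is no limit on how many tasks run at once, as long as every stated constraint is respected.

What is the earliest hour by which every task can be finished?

After its own release at hour 3, the build can start at hour 3 and finishes at hour 5.
Staging deploy waits on the build (finishes hour 5, plus 3-hour gap → hour 8), so it starts at hour 8 and finishes at 8 + 5 = hour 13.
Unit testing waits on the build (finishes hour 5, plus 2-hour gap → hour 7), so it starts at hour 7 and finishes at 7 + 2 = hour 9.
After unit testing (finishes hour 9, plus 3-hour gap → hour 12), the security scan can start at hour 12 and finishes at hour 18.
Smoke testing has to wait for the security scan (finishes hour 18); the build (finishes hour 5); unit testing (finishes hour 9). The latest of these is hour 18, so smoke testing runs hour 18 to 18 + 9 = hour 27.
For canary rollout: smoke testing (finishes hour 27, plus 3-hour gap → hour 30); the build (finishes hour 5). Taking the maximum gives a start of hour 30, and it finishes at 30 + 2 = hour 32.
Load testing needs all of canary rollout (finishes hour 32, plus 1-hour gap → hour 33); staging deploy (finishes hour 13). That puts its earliest start at hour 33; it finishes at 33 + 3 = hour 36.
All tasks are finished once the last one completes. Finish times: The build at 5, Unit testing at 9, The security scan at 18, Staging deploy at 13, Smoke testing at 27, Canary rollout at 32, Load testing at 36. The latest is hour 36.

36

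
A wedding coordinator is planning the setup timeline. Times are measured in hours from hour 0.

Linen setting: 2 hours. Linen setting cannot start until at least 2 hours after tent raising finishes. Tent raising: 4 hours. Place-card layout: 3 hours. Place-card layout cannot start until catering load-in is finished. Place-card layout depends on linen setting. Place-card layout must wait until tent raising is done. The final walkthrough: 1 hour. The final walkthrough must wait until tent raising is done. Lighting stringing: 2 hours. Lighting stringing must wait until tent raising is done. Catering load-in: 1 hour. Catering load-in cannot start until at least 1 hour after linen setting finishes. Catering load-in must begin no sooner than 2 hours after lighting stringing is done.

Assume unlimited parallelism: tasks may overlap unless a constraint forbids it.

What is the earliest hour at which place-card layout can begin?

Tent raising can start immediately at hour 0; it finishes at hour 4.
Lighting stringing cannot begin until tent raising (finishes hour 4). It runs from hour 4 to 4 + 2 = hour 6.
Linen setting cannot begin until tent raising (finishes hour 4, plus 2-hour gap → hour 6). It runs from hour 6 to 6 + 2 = hour 8.
Catering load-in has to wait for linen setting (finishes hour 8, plus 1-hour gap → hour 9); lighting stringing (finishes hour 6, plus 2-hour gap → hour 8). The latest of these is hour 9, so catering load-in runs hour 9 to 9 + 1 = hour 10.
Place-card layout waits on catering load-in (finishes hour 10); linen setting (finishes hour 8); tent raising (finishes hour 4). The latest of these is hour 10, which is the earliest place-card layout can start.

10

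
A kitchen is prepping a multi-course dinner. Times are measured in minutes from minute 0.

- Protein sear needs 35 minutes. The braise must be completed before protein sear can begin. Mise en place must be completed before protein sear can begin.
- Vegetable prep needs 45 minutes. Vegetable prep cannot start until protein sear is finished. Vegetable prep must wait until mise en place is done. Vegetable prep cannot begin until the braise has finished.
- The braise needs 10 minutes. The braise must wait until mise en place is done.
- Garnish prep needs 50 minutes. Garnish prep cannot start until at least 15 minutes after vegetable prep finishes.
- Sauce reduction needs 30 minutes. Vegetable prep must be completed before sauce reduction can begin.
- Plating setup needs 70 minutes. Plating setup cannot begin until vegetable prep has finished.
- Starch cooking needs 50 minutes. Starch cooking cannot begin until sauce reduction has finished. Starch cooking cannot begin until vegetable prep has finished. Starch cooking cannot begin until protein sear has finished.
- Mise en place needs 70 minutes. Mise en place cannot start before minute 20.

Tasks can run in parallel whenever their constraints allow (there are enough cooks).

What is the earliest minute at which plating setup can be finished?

250

After its own release at minute 20, mise en place can start at minute 20 and finishes at minute 90.
The braise cannot begin until mise en place (finishes minute 90). It runs from minute 90 to 90 + 10 = minute 100.
Protein sear cannot start until the braise (finishes minute 100); mise en place (finishes minute 90). The controlling bound is minute 100, so protein sear finishes at 100 + 35 = minute 135.
Vegetable prep cannot start until protein sear (finishes minute 135); mise en place (finishes minute 90); the braise (finishes minute 100). The controlling bound is minute 135, so vegetable prep finishes at 135 + 45 = minute 180.
After vegetable prep (finishes minute 180), plating setup can start at minute 180 and finishes at minute 250.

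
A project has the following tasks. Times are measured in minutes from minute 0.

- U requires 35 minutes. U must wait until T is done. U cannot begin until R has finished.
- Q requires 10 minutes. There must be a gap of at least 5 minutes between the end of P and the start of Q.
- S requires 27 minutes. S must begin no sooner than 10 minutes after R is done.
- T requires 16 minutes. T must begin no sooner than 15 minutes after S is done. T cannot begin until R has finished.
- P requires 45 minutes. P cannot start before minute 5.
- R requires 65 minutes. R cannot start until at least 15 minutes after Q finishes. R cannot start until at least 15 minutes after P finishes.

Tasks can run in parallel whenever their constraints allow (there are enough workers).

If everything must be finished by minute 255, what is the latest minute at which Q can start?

To finish by minute 255, U (duration 35) must start no later than minute 220.
T has to be done before U (must start by minute 220). That means finishing by minute 220, i.e. starting by 220 − 16 = minute 204.
S must finish before T (must start by minute 204, minus 15-minute gap → minute 189). With a 27-minute duration, S must start by 189 − 27 = minute 162.
R must finish in time for S (must start by minute 162, minus 10-minute gap → minute 152); T (must start by minute 204); U (must start by minute 220). The tightest is minute 152, so R must start by 152 − 65 = minute 87.
Q has to be done before R (must start by minute 87, minus 15-minute gap → minute 72). That means finishing by minute 72, i.e. starting by 72 − 10 = minute 62.

62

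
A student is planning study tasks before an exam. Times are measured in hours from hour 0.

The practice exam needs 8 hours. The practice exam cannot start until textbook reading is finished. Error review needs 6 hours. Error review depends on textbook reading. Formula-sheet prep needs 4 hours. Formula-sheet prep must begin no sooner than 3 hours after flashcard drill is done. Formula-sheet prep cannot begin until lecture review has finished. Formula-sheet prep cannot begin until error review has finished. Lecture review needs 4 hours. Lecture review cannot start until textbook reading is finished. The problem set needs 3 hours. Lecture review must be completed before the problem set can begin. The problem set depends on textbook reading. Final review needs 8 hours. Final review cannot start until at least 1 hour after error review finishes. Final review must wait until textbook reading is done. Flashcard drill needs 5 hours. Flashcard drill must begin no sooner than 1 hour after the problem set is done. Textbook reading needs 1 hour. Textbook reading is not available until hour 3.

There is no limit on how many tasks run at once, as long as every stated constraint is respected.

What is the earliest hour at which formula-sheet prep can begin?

Textbook reading cannot begin until its own release at hour 3. It runs from hour 3 to 3 + 1 = hour 4.
Error review waits on textbook reading (finishes hour 4), so it starts at hour 4 and finishes at 4 + 6 = hour 10.
Lecture review cannot begin until textbook reading (finishes hour 4). It runs from hour 4 to 4 + 4 = hour 8.
The problem set has to wait for lecture review (finishes hour 8); textbook reading (finishes hour 4). The latest of these is hour 8, so the problem set runs hour 8 to 8 + 3 = hour 11.
Flashcard drill cannot begin until the problem set (finishes hour 11, plus 1-hour gap → hour 12). It runs from hour 12 to 12 + 5 = hour 17.
Formula-sheet prep waits on flashcard drill (finishes hour 17, plus 3-hour gap → hour 20); lecture review (finishes hour 8); error review (finishes hour 10). The latest of these is hour 20, which is the earliest formula-sheet prep can start.

20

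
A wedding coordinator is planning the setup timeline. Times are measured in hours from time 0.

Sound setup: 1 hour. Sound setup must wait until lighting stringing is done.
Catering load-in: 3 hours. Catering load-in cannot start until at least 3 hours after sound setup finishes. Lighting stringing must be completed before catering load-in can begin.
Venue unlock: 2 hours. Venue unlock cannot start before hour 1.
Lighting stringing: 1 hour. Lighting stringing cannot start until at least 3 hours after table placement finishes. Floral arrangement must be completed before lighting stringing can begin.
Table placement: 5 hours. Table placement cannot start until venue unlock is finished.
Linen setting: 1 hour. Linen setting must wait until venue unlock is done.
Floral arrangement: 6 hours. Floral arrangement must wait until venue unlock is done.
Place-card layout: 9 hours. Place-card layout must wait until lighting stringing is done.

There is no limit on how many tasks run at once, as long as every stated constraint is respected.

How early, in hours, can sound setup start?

After its own release at hour 1, venue unlock can start at hour 1 and finishes at hour 3.
Floral arrangement cannot begin until venue unlock (finishes hour 3). It runs from hour 3 to 3 + 6 = hour 9.
Table placement cannot begin until venue unlock (finishes hour 3). It runs from hour 3 to 3 + 5 = hour 8.
Lighting stringing cannot start until table placement (finishes hour 8, plus 3-hour gap → hour 11); floral arrangement (finishes hour 9). The controlling bound is hour 11, so lighting stringing finishes at 11 + 1 = hour 12.
Sound setup waits on lighting stringing (finishes hour 12), so the earliest it can start is hour 12.

12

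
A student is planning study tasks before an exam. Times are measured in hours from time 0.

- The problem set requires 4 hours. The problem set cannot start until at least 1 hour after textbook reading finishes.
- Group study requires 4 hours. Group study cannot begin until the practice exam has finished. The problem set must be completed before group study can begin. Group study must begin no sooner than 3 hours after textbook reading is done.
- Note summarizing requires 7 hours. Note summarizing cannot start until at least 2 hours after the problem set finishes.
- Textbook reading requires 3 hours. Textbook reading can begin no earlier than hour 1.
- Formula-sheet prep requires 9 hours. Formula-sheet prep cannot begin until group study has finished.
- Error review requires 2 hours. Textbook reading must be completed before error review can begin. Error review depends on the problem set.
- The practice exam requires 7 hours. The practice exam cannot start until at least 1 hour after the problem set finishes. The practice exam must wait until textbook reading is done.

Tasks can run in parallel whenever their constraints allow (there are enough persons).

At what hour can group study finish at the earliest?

21

Textbook reading cannot begin until its own release at hour 1. It runs from hour 1 to 1 + 3 = hour 4.
The problem set waits on textbook reading (finishes hour 4, plus 1-hour gap → hour 5), so it starts at hour 5 and finishes at 5 + 4 = hour 9.
The practice exam needs all of the problem set (finishes hour 9, plus 1-hour gap → hour 10); textbook reading (finishes hour 4). That puts its earliest start at hour 10; it finishes at 10 + 7 = hour 17.
Group study cannot start until the practice exam (finishes hour 17); the problem set (finishes hour 9); textbook reading (finishes hour 4, plus 3-hour gap → hour 7). The controlling bound is hour 17, so group study finishes at 17 + 4 = hour 21.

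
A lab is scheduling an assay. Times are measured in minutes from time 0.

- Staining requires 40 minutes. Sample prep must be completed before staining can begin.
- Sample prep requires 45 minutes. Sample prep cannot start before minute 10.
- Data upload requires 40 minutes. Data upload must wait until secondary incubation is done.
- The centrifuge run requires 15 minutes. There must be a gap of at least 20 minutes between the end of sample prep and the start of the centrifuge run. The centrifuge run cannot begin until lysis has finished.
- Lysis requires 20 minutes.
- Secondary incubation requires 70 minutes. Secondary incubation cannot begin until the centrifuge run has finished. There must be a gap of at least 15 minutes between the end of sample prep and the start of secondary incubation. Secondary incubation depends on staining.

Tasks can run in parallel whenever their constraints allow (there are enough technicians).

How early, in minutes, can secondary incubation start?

95

Nothing blocks lysis, so it runs from minute 0 to minute 20.
Sample prep waits on its own release at minute 10, so it starts at minute 10 and finishes at 10 + 45 = minute 55.
Staining cannot begin until sample prep (finishes minute 55). It runs from minute 55 to 55 + 40 = minute 95.
For the centrifuge run: sample prep (finishes minute 55, plus 20-minute gap → minute 75); lysis (finishes minute 20). Taking the maximum gives a start of minute 75, and it finishes at 75 + 15 = minute 90.
Secondary incubation waits on the centrifuge run (finishes minute 90); sample prep (finishes minute 55, plus 15-minute gap → minute 70); staining (finishes minute 95). The latest of these is minute 95, which is the earliest secondary incubation can start.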